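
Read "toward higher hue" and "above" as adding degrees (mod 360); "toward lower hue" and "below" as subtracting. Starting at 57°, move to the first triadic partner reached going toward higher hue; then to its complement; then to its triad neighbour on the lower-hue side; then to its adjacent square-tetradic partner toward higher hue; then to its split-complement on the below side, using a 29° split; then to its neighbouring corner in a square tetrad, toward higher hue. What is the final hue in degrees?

57 + 120 = 177°   (triadic ↑)
177 + 180 = 357°   (complement)
357 − 120 = 237°   (triadic ↓)
237 + 90 = 327°   (square ↑)
327 + 151 = 478 → 478 − 360 = 118°   (split-comp 29° ↓)
118 + 90 = 208°   (square ↑)

208°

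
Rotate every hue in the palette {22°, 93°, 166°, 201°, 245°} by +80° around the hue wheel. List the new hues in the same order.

102°, 173°, 246°, 281°, 325°

22 + 80 = 102°
93 + 80 = 173°
166 + 80 = 246°
201 + 80 = 281°
245 + 80 = 325°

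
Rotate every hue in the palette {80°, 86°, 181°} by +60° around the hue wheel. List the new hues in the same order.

80 + 60 = 140°
86 + 60 = 146°
181 + 60 = 241°

140°, 146°, 241°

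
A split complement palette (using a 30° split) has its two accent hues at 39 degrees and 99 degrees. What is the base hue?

249°

The accents sit 30° either side of the complement, so the complement is their short-arc midpoint on the wheel.
Short-arc midpoint of 39° and 99°: 69°.
Base is 180° from the complement: 69 − 180 = -111 → -111 + 360 = 249°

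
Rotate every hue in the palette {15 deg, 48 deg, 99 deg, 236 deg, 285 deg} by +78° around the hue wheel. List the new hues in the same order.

15 + 78 = 93°
48 + 78 = 126°
99 + 78 = 177°
236 + 78 = 314°
285 + 78 = 363 → 363 − 360 = 3°

93°, 126°, 177°, 314°, 3°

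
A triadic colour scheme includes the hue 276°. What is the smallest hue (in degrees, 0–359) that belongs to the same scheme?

36°

A triad places three hues 120° apart.
The full set through 276° is {36°, 156°, 276°}.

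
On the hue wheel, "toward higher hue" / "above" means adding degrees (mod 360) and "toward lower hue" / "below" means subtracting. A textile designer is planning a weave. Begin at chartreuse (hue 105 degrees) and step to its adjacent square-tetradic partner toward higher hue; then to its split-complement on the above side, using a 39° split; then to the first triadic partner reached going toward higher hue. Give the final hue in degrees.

square ↑ +90°: 105 + 90 = 195°
split-comp 39° ↑ +219°: 195 + 219 = 414 → 414 − 360 = 54°
triadic ↑ +120°: 54 + 120 = 174°

174°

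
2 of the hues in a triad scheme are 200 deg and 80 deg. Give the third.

320°

A triad places three hues 120° apart.
The full set through 80° is {80°, 200°, 320°}.
Given {80°, 200°}, the missing hue is 320°.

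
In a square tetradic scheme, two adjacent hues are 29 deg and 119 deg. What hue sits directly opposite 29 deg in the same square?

209°

A square tetradic scheme places four hues 90° apart; opposite corners are 180° apart.
29 + 180 = 209°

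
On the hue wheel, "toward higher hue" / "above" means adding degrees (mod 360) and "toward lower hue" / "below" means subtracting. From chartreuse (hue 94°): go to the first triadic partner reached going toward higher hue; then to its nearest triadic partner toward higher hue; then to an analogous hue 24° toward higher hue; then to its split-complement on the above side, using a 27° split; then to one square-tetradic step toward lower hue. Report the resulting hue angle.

115°

94 + 120 = 214°   (triadic ↑)
214 + 120 = 334°   (triadic ↑)
334 + 24 = 358°   (analog 24° ↑)
358 + 207 = 565 → 565 − 360 = 205°   (split-comp 27° ↑)
205 − 90 = 115°   (square ↓)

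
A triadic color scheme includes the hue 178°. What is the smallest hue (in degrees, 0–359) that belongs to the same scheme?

58°

A triad places three hues 120° apart.
The full set through 178° is {58°, 178°, 298°}.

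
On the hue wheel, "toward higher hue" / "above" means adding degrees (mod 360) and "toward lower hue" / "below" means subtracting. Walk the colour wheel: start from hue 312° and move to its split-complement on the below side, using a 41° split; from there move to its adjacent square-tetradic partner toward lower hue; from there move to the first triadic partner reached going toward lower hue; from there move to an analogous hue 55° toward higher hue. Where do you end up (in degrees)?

312 + 139 = 451 → 451 − 360 = 91°   (split-comp 41° ↓)
91 − 90 = 1°   (square ↓)
1 − 120 = -119 → -119 + 360 = 241°   (triadic ↓)
241 + 55 = 296°   (analog 55° ↑)

296°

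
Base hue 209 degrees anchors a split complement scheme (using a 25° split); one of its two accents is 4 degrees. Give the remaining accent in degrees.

54°

Split-complementary hues sit 25° either side of the complement.
Complement of the base 209°: 209 + 180 = 389 → 389 − 360 = 29°
The given accent 4° is 25° one side of 29°; the other accent sits 25° the other side: 29 + 25 = 54°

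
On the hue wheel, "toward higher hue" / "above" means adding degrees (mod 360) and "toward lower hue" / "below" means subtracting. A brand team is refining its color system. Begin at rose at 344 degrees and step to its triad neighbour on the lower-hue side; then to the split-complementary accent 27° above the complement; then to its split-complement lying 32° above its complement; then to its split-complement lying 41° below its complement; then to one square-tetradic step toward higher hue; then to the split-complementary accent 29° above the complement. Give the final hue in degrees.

1°

344 − 120 = 224°   (triadic ↓)
224 + 207 = 431 → 431 − 360 = 71°   (split-comp 27° ↑)
71 + 212 = 283°   (split-comp 32° ↑)
283 + 139 = 422 → 422 − 360 = 62°   (split-comp 41° ↓)
62 + 90 = 152°   (square ↑)
152 + 209 = 361 → 361 − 360 = 1°   (split-comp 29° ↑)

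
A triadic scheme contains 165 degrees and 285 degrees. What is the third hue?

A triad spaces three hues 120° apart.
The full set is {45°, 165°, 285°}.

45°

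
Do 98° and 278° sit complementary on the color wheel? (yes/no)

Angular distance: |98 − 278| = 180 = 180°.
Complementary requires 180°.

yes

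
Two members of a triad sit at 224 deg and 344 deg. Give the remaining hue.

A triad spaces three hues 120° apart.
The full set is {104°, 224°, 344°}.

104°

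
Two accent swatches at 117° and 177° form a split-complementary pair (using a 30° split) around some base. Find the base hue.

327°

The accents sit 30° either side of the complement, so the complement is their short-arc midpoint on the wheel.
Short-arc midpoint of 117° and 177°: 147°.
Base is 180° from the complement: 147 − 180 = -33 → -33 + 360 = 327°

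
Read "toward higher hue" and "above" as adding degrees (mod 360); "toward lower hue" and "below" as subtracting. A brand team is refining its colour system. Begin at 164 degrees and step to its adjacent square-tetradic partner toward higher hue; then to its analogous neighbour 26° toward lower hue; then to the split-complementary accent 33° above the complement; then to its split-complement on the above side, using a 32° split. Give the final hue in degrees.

293°

square ↑ +90°: 164 + 90 = 254°
analog 26° ↓ −26°: 254 − 26 = 228°
split-comp 33° ↑ +213°: 228 + 213 = 441 → 441 − 360 = 81°
split-comp 32° ↑ +212°: 81 + 212 = 293°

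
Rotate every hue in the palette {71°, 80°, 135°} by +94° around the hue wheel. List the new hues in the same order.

165°, 174°, 229°

71 + 94 = 165°
80 + 94 = 174°
135 + 94 = 229°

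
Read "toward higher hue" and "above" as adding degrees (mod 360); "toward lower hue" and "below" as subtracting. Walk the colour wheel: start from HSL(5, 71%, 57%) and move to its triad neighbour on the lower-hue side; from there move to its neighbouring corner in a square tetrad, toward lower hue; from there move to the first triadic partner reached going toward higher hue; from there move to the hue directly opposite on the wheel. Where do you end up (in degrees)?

triadic ↓ −120°: 5 − 120 = -115 → -115 + 360 = 245°
square ↓ −90°: 245 − 90 = 155°
triadic ↑ +120°: 155 + 120 = 275°
complement +180°: 275 + 180 = 455 → 455 − 360 = 95°

95°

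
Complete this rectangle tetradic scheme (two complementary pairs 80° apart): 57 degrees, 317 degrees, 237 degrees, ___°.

A rectangular tetradic uses two complementary pairs 80° apart: offsets 0°, 80°, 180°, 260°.
Among {57°, 237°, 317°}, 57° and 237° are a 180° pair.
The remaining hue 317° needs its own complement: 317 + 180 = 497 → 497 − 360 = 137°

137°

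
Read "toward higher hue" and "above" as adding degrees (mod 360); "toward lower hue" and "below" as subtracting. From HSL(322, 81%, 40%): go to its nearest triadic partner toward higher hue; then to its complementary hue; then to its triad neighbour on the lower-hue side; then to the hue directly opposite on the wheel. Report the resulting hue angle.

triadic ↑ +120°: 322 + 120 = 442 → 442 − 360 = 82°
complement +180°: 82 + 180 = 262°
triadic ↓ −120°: 262 − 120 = 142°
complement +180°: 142 + 180 = 322°

322°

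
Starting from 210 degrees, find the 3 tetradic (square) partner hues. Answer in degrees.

A square tetradic scheme places four hues every 90°.
210 + 90 = 300°
210 + 180 = 390 → 390 − 360 = 30°
210 + 270 = 480 → 480 − 360 = 120°

300°, 30°, 120°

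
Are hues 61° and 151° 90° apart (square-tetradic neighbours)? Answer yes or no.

yes

Angular distance: |61 − 151| = 90 = 90°.
90° apart (square-tetradic neighbours) requires 90°.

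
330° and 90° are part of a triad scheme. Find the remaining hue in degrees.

A triad places three hues 120° apart.
The full set through 90° is {90°, 210°, 330°}.
Given {90°, 330°}, the missing hue is 210°.

210°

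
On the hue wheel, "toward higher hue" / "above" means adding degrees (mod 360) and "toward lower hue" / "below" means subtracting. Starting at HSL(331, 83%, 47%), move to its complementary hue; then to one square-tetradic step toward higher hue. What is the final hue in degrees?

complement +180°: 331 + 180 = 511 → 511 − 360 = 151°
square ↑ +90°: 151 + 90 = 241°

241°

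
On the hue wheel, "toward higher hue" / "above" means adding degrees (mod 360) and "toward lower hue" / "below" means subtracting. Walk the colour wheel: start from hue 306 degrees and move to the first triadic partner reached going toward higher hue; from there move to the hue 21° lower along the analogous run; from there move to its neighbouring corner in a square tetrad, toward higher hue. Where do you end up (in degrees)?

135°

+120° (triadic ↑): 306 + 120 = 426 → 426 − 360 = 66°
−21° (analog 21° ↓): 66 − 21 = 45°
+90° (square ↑): 45 + 90 = 135°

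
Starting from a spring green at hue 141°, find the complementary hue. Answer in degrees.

The complement sits 180° across the wheel.
141 + 180 = 321°

321°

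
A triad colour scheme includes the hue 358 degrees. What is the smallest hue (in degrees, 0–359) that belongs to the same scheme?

118°

A triad places three hues 120° apart.
The full set through 358° is {118°, 238°, 358°}.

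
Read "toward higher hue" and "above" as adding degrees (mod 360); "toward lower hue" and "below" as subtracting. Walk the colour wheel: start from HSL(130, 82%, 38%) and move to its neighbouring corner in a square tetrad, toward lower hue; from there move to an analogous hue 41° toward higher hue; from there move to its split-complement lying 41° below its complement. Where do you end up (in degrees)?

square ↓ −90°: 130 − 90 = 40°
analog 41° ↑ +41°: 40 + 41 = 81°
split-comp 41° ↓ +139°: 81 + 139 = 220°

220°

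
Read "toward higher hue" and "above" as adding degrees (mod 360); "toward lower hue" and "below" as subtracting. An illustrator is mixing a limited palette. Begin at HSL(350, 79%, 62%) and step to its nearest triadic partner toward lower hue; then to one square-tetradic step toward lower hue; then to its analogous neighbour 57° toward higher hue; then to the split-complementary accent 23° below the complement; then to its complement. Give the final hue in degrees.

174°

−120° (triadic ↓): 350 − 120 = 230°
−90° (square ↓): 230 − 90 = 140°
+57° (analog 57° ↑): 140 + 57 = 197°
+157° (split-comp 23° ↓): 197 + 157 = 354°
+180° (complement): 354 + 180 = 534 → 534 − 360 = 174°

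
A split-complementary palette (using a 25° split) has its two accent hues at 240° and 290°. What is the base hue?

The accents sit 25° either side of the complement, so the complement is their short-arc midpoint on the wheel.
Short-arc midpoint of 240° and 290°: 265°.
Base is 180° from the complement: 265 − 180 = 85°

85°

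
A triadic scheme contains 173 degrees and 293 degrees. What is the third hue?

53°

A triad spaces three hues 120° apart.
The full set is {53°, 173°, 293°}.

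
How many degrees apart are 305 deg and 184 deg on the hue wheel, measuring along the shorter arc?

|305 − 184| = 121.
121 ≤ 180, so the shorter arc is 121°.

121°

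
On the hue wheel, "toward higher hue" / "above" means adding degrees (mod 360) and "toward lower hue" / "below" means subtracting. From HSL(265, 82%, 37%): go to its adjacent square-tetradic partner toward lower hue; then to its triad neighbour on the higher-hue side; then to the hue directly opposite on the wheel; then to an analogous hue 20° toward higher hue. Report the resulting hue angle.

square ↓ −90°: 265 − 90 = 175°
triadic ↑ +120°: 175 + 120 = 295°
complement +180°: 295 + 180 = 475 → 475 − 360 = 115°
analog 20° ↑ +20°: 115 + 20 = 135°

135°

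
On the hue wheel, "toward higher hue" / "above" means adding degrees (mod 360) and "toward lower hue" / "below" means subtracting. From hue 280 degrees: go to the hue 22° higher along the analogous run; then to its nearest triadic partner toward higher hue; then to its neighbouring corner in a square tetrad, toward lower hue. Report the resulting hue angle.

analog 22° ↑ +22°: 280 + 22 = 302°
triadic ↑ +120°: 302 + 120 = 422 → 422 − 360 = 62°
square ↓ −90°: 62 − 90 = -28 → -28 + 360 = 332°

332°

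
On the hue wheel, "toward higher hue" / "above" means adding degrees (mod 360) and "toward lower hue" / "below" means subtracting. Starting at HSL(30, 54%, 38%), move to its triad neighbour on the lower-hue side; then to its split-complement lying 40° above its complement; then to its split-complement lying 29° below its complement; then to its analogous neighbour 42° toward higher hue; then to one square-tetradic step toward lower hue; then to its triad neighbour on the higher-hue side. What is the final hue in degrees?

−120° (triadic ↓): 30 − 120 = -90 → -90 + 360 = 270°
+220° (split-comp 40° ↑): 270 + 220 = 490 → 490 − 360 = 130°
+151° (split-comp 29° ↓): 130 + 151 = 281°
+42° (analog 42° ↑): 281 + 42 = 323°
−90° (square ↓): 323 − 90 = 233°
+120° (triadic ↑): 233 + 120 = 353°

353°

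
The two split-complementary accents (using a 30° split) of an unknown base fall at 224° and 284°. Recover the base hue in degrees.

The accents sit 30° either side of the complement, so the complement is their short-arc midpoint on the wheel.
Short-arc midpoint of 224° and 284°: 254°.
Base is 180° from the complement: 254 − 180 = 74°

74°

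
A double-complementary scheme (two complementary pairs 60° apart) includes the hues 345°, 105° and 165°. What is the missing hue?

285°

A rectangular tetradic uses two complementary pairs 60° apart: offsets 0°, 60°, 180°, 240°.
Among {105°, 165°, 345°}, 345° and 165° are a 180° pair.
The remaining hue 105° needs its own complement: 105 + 180 = 285°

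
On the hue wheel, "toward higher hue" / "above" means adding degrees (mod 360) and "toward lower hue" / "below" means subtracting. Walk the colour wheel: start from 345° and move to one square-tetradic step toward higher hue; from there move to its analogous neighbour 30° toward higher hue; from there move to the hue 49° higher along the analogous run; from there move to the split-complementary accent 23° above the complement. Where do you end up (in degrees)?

357°

square ↑ +90°: 345 + 90 = 435 → 435 − 360 = 75°
analog 30° ↑ +30°: 75 + 30 = 105°
analog 49° ↑ +49°: 105 + 49 = 154°
split-comp 23° ↑ +203°: 154 + 203 = 357°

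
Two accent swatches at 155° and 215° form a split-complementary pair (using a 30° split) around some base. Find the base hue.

The accents sit 30° either side of the complement, so the complement is their short-arc midpoint on the wheel.
Short-arc midpoint of 155° and 215°: 185°.
Base is 180° from the complement: 185 − 180 = 5°

5°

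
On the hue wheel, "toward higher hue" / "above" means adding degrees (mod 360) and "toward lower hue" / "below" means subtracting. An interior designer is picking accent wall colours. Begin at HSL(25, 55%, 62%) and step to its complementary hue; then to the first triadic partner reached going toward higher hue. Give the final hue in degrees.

+180° (complement): 25 + 180 = 205°
+120° (triadic ↑): 205 + 120 = 325°

325°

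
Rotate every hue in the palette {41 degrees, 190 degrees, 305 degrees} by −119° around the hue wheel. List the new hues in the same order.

41 − 119 = -78 → -78 + 360 = 282°
190 − 119 = 71°
305 − 119 = 186°

282°, 71°, 186°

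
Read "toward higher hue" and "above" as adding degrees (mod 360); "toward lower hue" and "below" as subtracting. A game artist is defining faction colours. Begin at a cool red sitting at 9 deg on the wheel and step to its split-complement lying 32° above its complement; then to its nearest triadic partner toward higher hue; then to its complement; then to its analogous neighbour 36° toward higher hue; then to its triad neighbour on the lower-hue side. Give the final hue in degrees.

split-comp 32° ↑ +212°: 9 + 212 = 221°
triadic ↑ +120°: 221 + 120 = 341°
complement +180°: 341 + 180 = 521 → 521 − 360 = 161°
analog 36° ↑ +36°: 161 + 36 = 197°
triadic ↓ −120°: 197 − 120 = 77°

77°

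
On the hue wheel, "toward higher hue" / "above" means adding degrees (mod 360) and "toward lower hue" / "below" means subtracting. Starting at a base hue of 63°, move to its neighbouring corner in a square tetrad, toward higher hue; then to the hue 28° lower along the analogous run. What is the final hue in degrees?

+90° (square ↑): 63 + 90 = 153°
−28° (analog 28° ↓): 153 − 28 = 125°

125°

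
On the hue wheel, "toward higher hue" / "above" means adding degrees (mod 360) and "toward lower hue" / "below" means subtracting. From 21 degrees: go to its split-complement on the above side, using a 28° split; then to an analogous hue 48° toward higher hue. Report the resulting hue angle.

277°

21 + 208 = 229°   (split-comp 28° ↑)
229 + 48 = 277°   (analog 48° ↑)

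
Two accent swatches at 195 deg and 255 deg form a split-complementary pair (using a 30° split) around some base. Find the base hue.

45°

The accents sit 30° either side of the complement, so the complement is their short-arc midpoint on the wheel.
Short-arc midpoint of 195° and 255°: 225°.
Base is 180° from the complement: 225 − 180 = 45°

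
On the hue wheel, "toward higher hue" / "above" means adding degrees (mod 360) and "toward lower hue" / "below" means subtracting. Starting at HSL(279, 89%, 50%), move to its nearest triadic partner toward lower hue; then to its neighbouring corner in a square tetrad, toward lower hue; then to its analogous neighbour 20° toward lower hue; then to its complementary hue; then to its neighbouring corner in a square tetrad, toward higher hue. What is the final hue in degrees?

279 − 120 = 159°   (triadic ↓)
159 − 90 = 69°   (square ↓)
69 − 20 = 49°   (analog 20° ↓)
49 + 180 = 229°   (complement)
229 + 90 = 319°   (square ↑)

319°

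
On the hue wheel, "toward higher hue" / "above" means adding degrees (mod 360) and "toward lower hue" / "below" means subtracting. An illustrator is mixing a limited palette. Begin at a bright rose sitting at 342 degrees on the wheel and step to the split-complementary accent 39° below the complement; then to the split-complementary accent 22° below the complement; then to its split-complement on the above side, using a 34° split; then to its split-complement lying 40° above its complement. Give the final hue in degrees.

355°

+141° (split-comp 39° ↓): 342 + 141 = 483 → 483 − 360 = 123°
+158° (split-comp 22° ↓): 123 + 158 = 281°
+214° (split-comp 34° ↑): 281 + 214 = 495 → 495 − 360 = 135°
+220° (split-comp 40° ↑): 135 + 220 = 355°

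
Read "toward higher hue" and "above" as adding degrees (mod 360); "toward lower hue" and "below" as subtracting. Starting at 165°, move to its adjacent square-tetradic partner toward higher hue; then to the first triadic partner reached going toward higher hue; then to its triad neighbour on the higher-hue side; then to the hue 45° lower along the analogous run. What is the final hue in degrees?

90°

+90° (square ↑): 165 + 90 = 255°
+120° (triadic ↑): 255 + 120 = 375 → 375 − 360 = 15°
+120° (triadic ↑): 15 + 120 = 135°
−45° (analog 45° ↓): 135 − 45 = 90°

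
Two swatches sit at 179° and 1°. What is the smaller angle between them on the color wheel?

|179 − 1| = 178.
178 ≤ 180, so the shorter arc is 178°.

178°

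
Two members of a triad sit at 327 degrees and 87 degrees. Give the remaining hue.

A triad spaces three hues 120° apart.
The full set is {87°, 207°, 327°}.

207°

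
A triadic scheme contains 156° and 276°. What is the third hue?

36°

A triad spaces three hues 120° apart.
The full set is {36°, 156°, 276°}.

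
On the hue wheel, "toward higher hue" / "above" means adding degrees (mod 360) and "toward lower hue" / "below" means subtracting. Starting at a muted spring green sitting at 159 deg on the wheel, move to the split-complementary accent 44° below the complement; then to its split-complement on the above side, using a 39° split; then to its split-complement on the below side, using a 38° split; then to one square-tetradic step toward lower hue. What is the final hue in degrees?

206°

split-comp 44° ↓ +136°: 159 + 136 = 295°
split-comp 39° ↑ +219°: 295 + 219 = 514 → 514 − 360 = 154°
split-comp 38° ↓ +142°: 154 + 142 = 296°
square ↓ −90°: 296 − 90 = 206°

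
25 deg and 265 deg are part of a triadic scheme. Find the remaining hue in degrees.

145°

A triad places three hues 120° apart.
The full set through 25° is {25°, 145°, 265°}.
Given {25°, 265°}, the missing hue is 145°.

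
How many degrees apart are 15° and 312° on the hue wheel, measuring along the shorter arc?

63°

|15 − 312| = 297.
The shorter arc is 360 − 297 = 63°.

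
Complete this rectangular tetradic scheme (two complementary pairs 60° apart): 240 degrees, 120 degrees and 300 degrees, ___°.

A rectangular tetradic uses two complementary pairs 60° apart: offsets 0°, 60°, 180°, 240°.
Among {120°, 240°, 300°}, 120° and 300° are a 180° pair.
The remaining hue 240° needs its own complement: 240 + 180 = 420 → 420 − 360 = 60°

60°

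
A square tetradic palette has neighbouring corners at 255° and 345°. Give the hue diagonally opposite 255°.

A square tetradic scheme places four hues 90° apart; opposite corners are 180° apart.
255 + 180 = 435 → 435 − 360 = 75°

75°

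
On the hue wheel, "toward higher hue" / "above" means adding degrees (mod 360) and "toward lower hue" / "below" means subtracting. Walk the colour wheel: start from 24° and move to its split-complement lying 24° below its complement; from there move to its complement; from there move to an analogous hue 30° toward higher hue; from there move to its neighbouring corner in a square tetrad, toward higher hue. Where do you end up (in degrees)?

+156° (split-comp 24° ↓): 24 + 156 = 180°
+180° (complement): 180 + 180 = 360 → 360 − 360 = 0°
+30° (analog 30° ↑): 0 + 30 = 30°
+90° (square ↑): 30 + 90 = 120°

120°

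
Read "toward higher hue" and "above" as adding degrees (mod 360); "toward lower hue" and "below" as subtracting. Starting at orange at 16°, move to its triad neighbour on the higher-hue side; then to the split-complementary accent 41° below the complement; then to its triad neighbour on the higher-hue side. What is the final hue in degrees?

+120° (triadic ↑): 16 + 120 = 136°
+139° (split-comp 41° ↓): 136 + 139 = 275°
+120° (triadic ↑): 275 + 120 = 395 → 395 − 360 = 35°

35°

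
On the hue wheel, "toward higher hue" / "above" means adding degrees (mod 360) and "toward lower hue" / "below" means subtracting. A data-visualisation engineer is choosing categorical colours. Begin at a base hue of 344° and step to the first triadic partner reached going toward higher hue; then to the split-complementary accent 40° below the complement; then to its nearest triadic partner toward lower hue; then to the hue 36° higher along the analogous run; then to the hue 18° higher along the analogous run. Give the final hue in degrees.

178°

+120° (triadic ↑): 344 + 120 = 464 → 464 − 360 = 104°
+140° (split-comp 40° ↓): 104 + 140 = 244°
−120° (triadic ↓): 244 − 120 = 124°
+36° (analog 36° ↑): 124 + 36 = 160°
+18° (analog 18° ↑): 160 + 18 = 178°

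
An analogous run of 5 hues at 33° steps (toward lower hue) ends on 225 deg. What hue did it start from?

357°

4 steps of 33° (toward lower hue) give a net shift of −132°.
Start = end − shift: 225 + 132 = 357°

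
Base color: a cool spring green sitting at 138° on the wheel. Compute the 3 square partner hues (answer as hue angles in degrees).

228°, 318°, 48°

A square tetradic scheme places four hues every 90°.
138 + 90 = 228°
138 + 180 = 318°
138 + 270 = 408 → 408 − 360 = 48°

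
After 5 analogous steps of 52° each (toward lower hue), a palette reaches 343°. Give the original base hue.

5 steps of 52° (toward lower hue) give a net shift of −260°.
Start = end − shift: 343 + 260 = 603 → 603 − 360 = 243°

243°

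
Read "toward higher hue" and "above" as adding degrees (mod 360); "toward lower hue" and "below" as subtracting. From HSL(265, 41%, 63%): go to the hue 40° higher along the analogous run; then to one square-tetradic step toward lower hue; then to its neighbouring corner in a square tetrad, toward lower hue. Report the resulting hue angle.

265 + 40 = 305°   (analog 40° ↑)
305 − 90 = 215°   (square ↓)
215 − 90 = 125°   (square ↓)

125°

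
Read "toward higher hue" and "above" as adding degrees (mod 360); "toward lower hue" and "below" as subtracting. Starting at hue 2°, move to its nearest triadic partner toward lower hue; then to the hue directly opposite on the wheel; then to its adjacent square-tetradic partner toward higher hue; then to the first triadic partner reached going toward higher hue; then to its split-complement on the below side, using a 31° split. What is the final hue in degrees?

61°

−120° (triadic ↓): 2 − 120 = -118 → -118 + 360 = 242°
+180° (complement): 242 + 180 = 422 → 422 − 360 = 62°
+90° (square ↑): 62 + 90 = 152°
+120° (triadic ↑): 152 + 120 = 272°
+149° (split-comp 31° ↓): 272 + 149 = 421 → 421 − 360 = 61°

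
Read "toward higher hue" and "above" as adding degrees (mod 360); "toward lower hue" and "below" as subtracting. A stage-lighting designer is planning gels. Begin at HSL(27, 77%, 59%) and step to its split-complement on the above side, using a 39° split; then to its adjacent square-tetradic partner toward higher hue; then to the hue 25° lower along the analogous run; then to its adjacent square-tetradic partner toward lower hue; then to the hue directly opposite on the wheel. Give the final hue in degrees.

41°

+219° (split-comp 39° ↑): 27 + 219 = 246°
+90° (square ↑): 246 + 90 = 336°
−25° (analog 25° ↓): 336 − 25 = 311°
−90° (square ↓): 311 − 90 = 221°
+180° (complement): 221 + 180 = 401 → 401 − 360 = 41°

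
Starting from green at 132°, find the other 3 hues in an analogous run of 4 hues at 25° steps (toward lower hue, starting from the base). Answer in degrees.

Analogous hues sit every 25° along the wheel.
132 − 25 = 107°
132 − 50 = 82°
132 − 75 = 57°

107°, 82° and 57°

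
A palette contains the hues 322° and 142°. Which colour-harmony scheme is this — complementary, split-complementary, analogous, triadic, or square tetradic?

complementary

Sort the hues: 142°, 322°.
Successive gaps around the wheel: 180°, 180°.
Two hues 180° apart are complementary.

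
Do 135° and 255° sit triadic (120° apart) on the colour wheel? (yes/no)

Angular distance: |135 − 255| = 120 = 120°.
Triadic (120° apart) requires 120°.

yes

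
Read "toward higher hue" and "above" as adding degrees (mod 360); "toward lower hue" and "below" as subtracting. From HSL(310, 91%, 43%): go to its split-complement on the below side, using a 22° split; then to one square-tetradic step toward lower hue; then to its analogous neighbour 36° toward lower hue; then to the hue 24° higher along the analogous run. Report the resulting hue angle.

+158° (split-comp 22° ↓): 310 + 158 = 468 → 468 − 360 = 108°
−90° (square ↓): 108 − 90 = 18°
−36° (analog 36° ↓): 18 − 36 = -18 → -18 + 360 = 342°
+24° (analog 24° ↑): 342 + 24 = 366 → 366 − 360 = 6°

6°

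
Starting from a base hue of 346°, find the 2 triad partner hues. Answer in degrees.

106° and 226°

A triad places three hues 120° apart.
346 + 120 = 466 → 466 − 360 = 106°
346 + 240 = 586 → 586 − 360 = 226°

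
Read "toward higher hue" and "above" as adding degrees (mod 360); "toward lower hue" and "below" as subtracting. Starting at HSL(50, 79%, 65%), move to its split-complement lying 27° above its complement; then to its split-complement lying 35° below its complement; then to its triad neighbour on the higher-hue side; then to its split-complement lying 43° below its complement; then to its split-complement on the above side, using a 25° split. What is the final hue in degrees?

split-comp 27° ↑ +207°: 50 + 207 = 257°
split-comp 35° ↓ +145°: 257 + 145 = 402 → 402 − 360 = 42°
triadic ↑ +120°: 42 + 120 = 162°
split-comp 43° ↓ +137°: 162 + 137 = 299°
split-comp 25° ↑ +205°: 299 + 205 = 504 → 504 − 360 = 144°

144°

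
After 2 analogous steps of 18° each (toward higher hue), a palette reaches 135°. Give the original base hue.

2 steps of 18° (toward higher hue) give a net shift of +36°.
Start = end − shift: 135 − 36 = 99°

99°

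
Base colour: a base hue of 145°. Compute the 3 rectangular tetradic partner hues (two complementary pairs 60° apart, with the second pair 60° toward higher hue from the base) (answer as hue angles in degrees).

205°, 325° and 25°

A rectangular tetradic uses two complementary pairs 60° apart: offsets 0°, 60°, 180°, 240°.
145 + 60 = 205°
145 + 180 = 325°
145 + 240 = 385 → 385 − 360 = 25°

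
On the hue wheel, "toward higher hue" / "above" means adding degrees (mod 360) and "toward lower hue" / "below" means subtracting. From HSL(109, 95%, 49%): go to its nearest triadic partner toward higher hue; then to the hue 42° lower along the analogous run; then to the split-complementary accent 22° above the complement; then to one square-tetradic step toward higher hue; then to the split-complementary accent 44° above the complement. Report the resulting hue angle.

triadic ↑ +120°: 109 + 120 = 229°
analog 42° ↓ −42°: 229 − 42 = 187°
split-comp 22° ↑ +202°: 187 + 202 = 389 → 389 − 360 = 29°
square ↑ +90°: 29 + 90 = 119°
split-comp 44° ↑ +224°: 119 + 224 = 343°

343°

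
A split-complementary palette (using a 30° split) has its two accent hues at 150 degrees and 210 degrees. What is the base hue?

The accents sit 30° either side of the complement, so the complement is their short-arc midpoint on the wheel.
Short-arc midpoint of 150° and 210°: 180°.
Base is 180° from the complement: 180 − 180 = 0°

0°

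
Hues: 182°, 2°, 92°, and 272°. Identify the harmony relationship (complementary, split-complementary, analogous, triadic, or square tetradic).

square tetradic

Sort the hues: 2°, 92°, 182°, 272°.
Successive gaps around the wheel: 90°, 90°, 90°, 90°.
Four hues every 90° form a square tetradic scheme.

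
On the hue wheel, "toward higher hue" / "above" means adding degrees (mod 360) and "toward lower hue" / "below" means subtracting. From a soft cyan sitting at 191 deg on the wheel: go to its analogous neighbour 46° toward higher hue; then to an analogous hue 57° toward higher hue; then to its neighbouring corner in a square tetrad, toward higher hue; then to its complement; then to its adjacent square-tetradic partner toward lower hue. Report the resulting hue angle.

191 + 46 = 237°   (analog 46° ↑)
237 + 57 = 294°   (analog 57° ↑)
294 + 90 = 384 → 384 − 360 = 24°   (square ↑)
24 + 180 = 204°   (complement)
204 − 90 = 114°   (square ↓)

114°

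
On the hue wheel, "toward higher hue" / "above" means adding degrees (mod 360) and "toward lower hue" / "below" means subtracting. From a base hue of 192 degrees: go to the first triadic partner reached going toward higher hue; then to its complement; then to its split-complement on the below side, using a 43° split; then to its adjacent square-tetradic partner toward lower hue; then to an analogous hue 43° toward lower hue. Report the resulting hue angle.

136°

192 + 120 = 312°   (triadic ↑)
312 + 180 = 492 → 492 − 360 = 132°   (complement)
132 + 137 = 269°   (split-comp 43° ↓)
269 − 90 = 179°   (square ↓)
179 − 43 = 136°   (analog 43° ↓)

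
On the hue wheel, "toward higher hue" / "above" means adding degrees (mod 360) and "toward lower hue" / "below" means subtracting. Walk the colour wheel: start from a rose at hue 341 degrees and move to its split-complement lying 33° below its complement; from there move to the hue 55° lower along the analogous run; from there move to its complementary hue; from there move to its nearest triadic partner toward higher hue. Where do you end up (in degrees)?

13°

341 + 147 = 488 → 488 − 360 = 128°   (split-comp 33° ↓)
128 − 55 = 73°   (analog 55° ↓)
73 + 180 = 253°   (complement)
253 + 120 = 373 → 373 − 360 = 13°   (triadic ↑)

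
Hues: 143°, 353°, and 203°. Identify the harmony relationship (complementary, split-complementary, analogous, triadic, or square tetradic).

split-complementary

Sort the hues: 143°, 203°, 353°.
Successive gaps around the wheel: 60°, 150°, 150°.
Two 150° gaps and one 60° gap — a base hue opposite a pair of accents 30° either side of its complement — is the split-complementary pattern.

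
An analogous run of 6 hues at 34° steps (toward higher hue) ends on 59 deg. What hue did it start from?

5 steps of 34° (toward higher hue) give a net shift of +170°.
Start = end − shift: 59 − 170 = -111 → -111 + 360 = 249°

249°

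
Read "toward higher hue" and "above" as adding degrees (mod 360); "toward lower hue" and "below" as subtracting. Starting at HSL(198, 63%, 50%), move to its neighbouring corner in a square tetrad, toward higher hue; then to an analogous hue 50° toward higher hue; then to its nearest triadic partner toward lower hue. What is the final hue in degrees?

218°

square ↑ +90°: 198 + 90 = 288°
analog 50° ↑ +50°: 288 + 50 = 338°
triadic ↓ −120°: 338 − 120 = 218°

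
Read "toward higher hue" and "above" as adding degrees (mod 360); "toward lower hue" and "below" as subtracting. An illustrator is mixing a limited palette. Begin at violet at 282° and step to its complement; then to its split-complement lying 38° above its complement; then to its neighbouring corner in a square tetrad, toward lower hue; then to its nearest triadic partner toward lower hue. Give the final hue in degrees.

282 + 180 = 462 → 462 − 360 = 102°   (complement)
102 + 218 = 320°   (split-comp 38° ↑)
320 − 90 = 230°   (square ↓)
230 − 120 = 110°   (triadic ↓)

110°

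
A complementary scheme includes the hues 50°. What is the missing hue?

230°

The complement sits 180° across the wheel.
The full set through 50° is {50°, 230°}.
Given {50°}, the missing hue is 230°.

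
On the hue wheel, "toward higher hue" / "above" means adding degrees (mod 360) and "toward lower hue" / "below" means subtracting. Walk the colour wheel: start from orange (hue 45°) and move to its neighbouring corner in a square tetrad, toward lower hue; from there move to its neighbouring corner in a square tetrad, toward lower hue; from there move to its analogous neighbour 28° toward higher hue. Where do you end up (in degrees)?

square ↓ −90°: 45 − 90 = -45 → -45 + 360 = 315°
square ↓ −90°: 315 − 90 = 225°
analog 28° ↑ +28°: 225 + 28 = 253°

253°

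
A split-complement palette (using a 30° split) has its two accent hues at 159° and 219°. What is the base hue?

The accents sit 30° either side of the complement, so the complement is their short-arc midpoint on the wheel.
Short-arc midpoint of 159° and 219°: 189°.
Base is 180° from the complement: 189 − 180 = 9°

9°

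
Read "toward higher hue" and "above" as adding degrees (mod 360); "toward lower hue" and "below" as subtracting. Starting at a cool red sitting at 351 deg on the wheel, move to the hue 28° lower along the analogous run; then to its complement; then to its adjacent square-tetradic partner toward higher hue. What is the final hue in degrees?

351 − 28 = 323°   (analog 28° ↓)
323 + 180 = 503 → 503 − 360 = 143°   (complement)
143 + 90 = 233°   (square ↑)

233°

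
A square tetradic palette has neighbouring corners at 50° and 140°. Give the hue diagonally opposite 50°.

230°

A square tetradic scheme places four hues 90° apart; opposite corners are 180° apart.
50 + 180 = 230°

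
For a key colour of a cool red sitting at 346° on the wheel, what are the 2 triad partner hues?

106° and 226°

A triad places three hues 120° apart.
346 + 120 = 466 → 466 − 360 = 106°
346 + 240 = 586 → 586 − 360 = 226°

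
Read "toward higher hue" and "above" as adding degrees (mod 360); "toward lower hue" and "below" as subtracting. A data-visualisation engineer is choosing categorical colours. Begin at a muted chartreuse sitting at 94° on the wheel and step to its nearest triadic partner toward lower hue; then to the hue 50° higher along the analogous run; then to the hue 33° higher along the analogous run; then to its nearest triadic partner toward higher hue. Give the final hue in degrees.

177°

94 − 120 = -26 → -26 + 360 = 334°   (triadic ↓)
334 + 50 = 384 → 384 − 360 = 24°   (analog 50° ↑)
24 + 33 = 57°   (analog 33° ↑)
57 + 120 = 177°   (triadic ↑)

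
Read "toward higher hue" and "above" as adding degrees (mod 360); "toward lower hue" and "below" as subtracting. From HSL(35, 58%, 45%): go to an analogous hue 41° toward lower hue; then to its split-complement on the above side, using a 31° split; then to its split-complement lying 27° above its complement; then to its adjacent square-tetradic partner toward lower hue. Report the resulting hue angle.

−41° (analog 41° ↓): 35 − 41 = -6 → -6 + 360 = 354°
+211° (split-comp 31° ↑): 354 + 211 = 565 → 565 − 360 = 205°
+207° (split-comp 27° ↑): 205 + 207 = 412 → 412 − 360 = 52°
−90° (square ↓): 52 − 90 = -38 → -38 + 360 = 322°

322°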